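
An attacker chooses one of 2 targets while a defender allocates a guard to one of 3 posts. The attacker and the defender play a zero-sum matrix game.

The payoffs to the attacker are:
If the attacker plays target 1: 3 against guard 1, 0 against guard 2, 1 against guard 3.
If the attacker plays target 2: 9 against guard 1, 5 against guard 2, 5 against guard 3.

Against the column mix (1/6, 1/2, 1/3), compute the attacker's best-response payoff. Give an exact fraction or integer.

target 1: (3)·(1/6) + (0)·(1/2) + (1)·(1/3) = 5/6.
target 2: (9)·(1/6) + (5)·(1/2) + (5)·(1/3) = 17/3.
The best pure response is target 2 with expected payoff 17/3.

17/3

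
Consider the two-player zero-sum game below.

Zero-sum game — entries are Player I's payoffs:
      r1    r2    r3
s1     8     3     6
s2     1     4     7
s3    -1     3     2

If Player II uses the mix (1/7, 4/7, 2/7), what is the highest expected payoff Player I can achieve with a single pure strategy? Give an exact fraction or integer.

32/7

s1: (8)·(1/7) + (3)·(4/7) + (6)·(2/7) = 32/7.
s2: (1)·(1/7) + (4)·(4/7) + (7)·(2/7) = 31/7.
s3: (-1)·(1/7) + (3)·(4/7) + (2)·(2/7) = 15/7.
The best pure response is s1 with expected payoff 32/7.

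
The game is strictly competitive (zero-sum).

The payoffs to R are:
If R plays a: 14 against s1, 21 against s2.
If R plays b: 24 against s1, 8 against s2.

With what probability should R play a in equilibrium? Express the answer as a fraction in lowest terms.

16/23

Row minima are 14 and 8, so R's maximin is 14; column maxima are 24 and 21, so C's minimax is 21. These differ, so the equilibrium is in mixed strategies.
Let R play a with probability p. C is indifferent when 14p + 24(1−p) = 21p + 8(1−p), giving p = 16/23.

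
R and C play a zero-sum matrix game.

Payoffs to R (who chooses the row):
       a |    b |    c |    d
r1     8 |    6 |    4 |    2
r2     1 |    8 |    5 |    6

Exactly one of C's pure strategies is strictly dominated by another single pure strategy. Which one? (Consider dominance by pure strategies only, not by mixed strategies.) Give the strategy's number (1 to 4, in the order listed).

2

C prefers columns that give R less. Compare b with c: 4 < 6, 5 < 8.
So c strictly dominates b for C; b is strictly dominated.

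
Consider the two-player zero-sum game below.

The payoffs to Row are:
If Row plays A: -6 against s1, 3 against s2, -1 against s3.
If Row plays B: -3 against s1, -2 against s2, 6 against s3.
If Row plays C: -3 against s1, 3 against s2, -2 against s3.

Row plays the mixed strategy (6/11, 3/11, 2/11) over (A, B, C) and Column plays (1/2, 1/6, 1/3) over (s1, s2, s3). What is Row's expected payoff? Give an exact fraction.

-119/66

Against (1/2, 1/6, 1/3), each row's expected payoff is A: -17/6; B: 1/6; C: -5/3.
Taking the (6/11, 3/11, 2/11)-weighted average: (6/11)·(-17/6) + (3/11)·(1/6) + (2/11)·(-5/3) = -119/66.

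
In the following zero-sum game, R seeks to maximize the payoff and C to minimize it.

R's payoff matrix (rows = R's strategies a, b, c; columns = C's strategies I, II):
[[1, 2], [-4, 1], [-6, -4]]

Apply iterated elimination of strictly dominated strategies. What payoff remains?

Column II is strictly dominated by I for C (1<2, -4<1, -6<-4); eliminate II.
Row b is strictly dominated by row a (1>-4); eliminate b.
Row c is strictly dominated by row a (1>-6); eliminate c.
Only (a, I) remains, with payoff 1.

1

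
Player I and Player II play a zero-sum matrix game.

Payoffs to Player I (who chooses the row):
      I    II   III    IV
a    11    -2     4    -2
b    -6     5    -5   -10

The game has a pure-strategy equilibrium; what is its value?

Row minima: -2, -10 → Player I's maximin is -2.
Column maxima: 11, 5, 4, -2 → Player II's minimax is -2.
They coincide at (a, IV), so the value is -2.

-2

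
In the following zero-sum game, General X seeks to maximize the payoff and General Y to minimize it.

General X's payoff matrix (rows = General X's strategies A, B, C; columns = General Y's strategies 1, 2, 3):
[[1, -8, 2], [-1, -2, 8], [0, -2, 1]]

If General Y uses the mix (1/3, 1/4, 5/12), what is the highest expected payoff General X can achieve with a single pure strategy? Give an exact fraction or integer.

A: (1)·(1/3) + (-8)·(1/4) + (2)·(5/12) = -5/6.
B: (-1)·(1/3) + (-2)·(1/4) + (8)·(5/12) = 5/2.
C: (0)·(1/3) + (-2)·(1/4) + (1)·(5/12) = -1/12.
The best pure response is B with expected payoff 5/2.

5/2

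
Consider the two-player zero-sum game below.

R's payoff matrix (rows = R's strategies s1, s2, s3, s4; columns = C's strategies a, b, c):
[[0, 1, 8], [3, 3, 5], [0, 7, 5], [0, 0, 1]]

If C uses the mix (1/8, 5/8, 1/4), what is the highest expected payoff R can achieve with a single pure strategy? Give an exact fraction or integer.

s1: (0)·(1/8) + (1)·(5/8) + (8)·(1/4) = 21/8.
s2: (3)·(1/8) + (3)·(5/8) + (5)·(1/4) = 7/2.
s3: (0)·(1/8) + (7)·(5/8) + (5)·(1/4) = 45/8.
s4: (0)·(1/8) + (0)·(5/8) + (1)·(1/4) = 1/4.
The best pure response is s3 with expected payoff 45/8.

45/8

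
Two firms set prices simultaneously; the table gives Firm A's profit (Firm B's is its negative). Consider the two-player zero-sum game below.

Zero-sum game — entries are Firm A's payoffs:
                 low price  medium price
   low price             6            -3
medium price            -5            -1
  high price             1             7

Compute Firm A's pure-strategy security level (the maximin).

1

The worst-case payoff for each row is low price: -3, medium price: -5, high price: 1.
The best of these is 1.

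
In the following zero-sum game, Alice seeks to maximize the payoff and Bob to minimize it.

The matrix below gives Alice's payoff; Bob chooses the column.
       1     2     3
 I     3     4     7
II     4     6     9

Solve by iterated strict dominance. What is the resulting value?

Row I is strictly dominated by row II (4>3, 6>4, 9>7); eliminate I.
Column 3 is strictly dominated by 1 for Bob (4<9); eliminate 3.
Column 2 is strictly dominated by 1 for Bob (4<6); eliminate 2.
Only (II, 1) remains, with payoff 4.

4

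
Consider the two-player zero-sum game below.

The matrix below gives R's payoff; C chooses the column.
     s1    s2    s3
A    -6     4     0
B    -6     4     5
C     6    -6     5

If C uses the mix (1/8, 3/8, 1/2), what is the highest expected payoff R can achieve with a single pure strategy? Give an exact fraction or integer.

13/4

A: (-6)·(1/8) + (4)·(3/8) + (0)·(1/2) = 3/4.
B: (-6)·(1/8) + (4)·(3/8) + (5)·(1/2) = 13/4.
C: (6)·(1/8) + (-6)·(3/8) + (5)·(1/2) = 1.
The best pure response is B with expected payoff 13/4.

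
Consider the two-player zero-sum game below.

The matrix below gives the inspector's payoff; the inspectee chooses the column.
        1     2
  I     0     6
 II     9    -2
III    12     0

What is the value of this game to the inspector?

4

Row II is strictly dominated by row III, so the inspector never plays it.
The remaining 2×2 game on (I, III) × (1, 2) has no saddle point. Let the inspector play I with probability p; indifference gives 12(1−p) = 6p, so p = 2/3.
Similarly the inspectee's optimal q on 1 is 1/3, and the value is 0·(1/3) + (6)·(2/3) = 4.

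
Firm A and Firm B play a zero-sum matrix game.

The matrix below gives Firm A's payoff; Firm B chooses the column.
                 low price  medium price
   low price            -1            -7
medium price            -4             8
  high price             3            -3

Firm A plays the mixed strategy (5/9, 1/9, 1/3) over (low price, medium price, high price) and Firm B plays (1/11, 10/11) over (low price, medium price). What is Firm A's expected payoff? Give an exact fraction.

-40/11

Against (1/11, 10/11), each row's expected payoff is low price: -71/11; medium price: 76/11; high price: -27/11.
Taking the (5/9, 1/9, 1/3)-weighted average: (5/9)·(-71/11) + (1/9)·(76/11) + (1/3)·(-27/11) = -40/11.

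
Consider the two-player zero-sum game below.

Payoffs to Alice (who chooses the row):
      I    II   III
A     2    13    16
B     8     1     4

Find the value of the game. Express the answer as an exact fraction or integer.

17/3

Column III is strictly dominated by II for Bob (it gives Alice more in every row).
The remaining 2×2 game on (A, B) × (I, II) has no saddle point. Let Alice play A with probability p; indifference gives 2p + 8(1−p) = 13p + (1−p), so p = 7/18.
Similarly Bob's optimal q on I is 2/3, and the value is 2·(2/3) + (13)·(1/3) = 17/3.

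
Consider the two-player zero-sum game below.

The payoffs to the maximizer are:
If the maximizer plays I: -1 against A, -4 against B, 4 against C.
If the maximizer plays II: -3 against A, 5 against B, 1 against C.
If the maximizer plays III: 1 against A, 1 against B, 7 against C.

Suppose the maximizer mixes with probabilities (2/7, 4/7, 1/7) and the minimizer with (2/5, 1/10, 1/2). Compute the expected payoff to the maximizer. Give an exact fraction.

4/5

Against (2/5, 1/10, 1/2), each row's expected payoff is I: 6/5; II: -1/5; III: 4.
Taking the (2/7, 4/7, 1/7)-weighted average: (2/7)·(6/5) + (4/7)·(-1/5) + (1/7)·(4) = 4/5.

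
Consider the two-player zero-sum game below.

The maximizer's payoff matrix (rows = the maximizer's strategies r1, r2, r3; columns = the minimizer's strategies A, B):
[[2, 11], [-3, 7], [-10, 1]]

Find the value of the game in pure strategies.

Row minima: 2, -3, -10 → the maximizer's maximin is 2.
Column maxima: 2, 11 → the minimizer's minimax is 2.
They coincide at (r1, A), so the value is 2.

2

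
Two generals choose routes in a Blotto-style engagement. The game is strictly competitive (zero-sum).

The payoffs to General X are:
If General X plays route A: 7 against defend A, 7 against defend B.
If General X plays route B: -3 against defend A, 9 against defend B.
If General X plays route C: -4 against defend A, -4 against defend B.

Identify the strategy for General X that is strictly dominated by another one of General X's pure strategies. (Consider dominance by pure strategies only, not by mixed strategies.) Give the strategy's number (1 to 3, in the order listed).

3

Compare route C with route A: 7 > -4, 7 > -4.
So route A strictly dominates route C for General X; route C is strictly dominated.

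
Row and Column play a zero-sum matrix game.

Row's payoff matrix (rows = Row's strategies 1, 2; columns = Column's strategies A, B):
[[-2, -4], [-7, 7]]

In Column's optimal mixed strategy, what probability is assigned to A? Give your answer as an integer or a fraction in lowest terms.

11/16

Row minima are -4 and -7, so Row's maximin is -4; column maxima are -2 and 7, so Column's minimax is -2. These differ, so the equilibrium is in mixed strategies.
Let Column play A with probability q. Row is indifferent when −2q − 4(1−q) = −7q + 7(1−q), giving q = 11/16.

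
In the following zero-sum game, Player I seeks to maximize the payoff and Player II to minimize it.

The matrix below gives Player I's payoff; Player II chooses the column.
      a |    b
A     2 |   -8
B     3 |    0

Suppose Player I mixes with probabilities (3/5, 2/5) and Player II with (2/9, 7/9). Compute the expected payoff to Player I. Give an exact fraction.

-16/5

Against (2/9, 7/9), each row's expected payoff is A: -52/9; B: 2/3.
Taking the (3/5, 2/5)-weighted average: (3/5)·(-52/9) + (2/5)·(2/3) = -16/5.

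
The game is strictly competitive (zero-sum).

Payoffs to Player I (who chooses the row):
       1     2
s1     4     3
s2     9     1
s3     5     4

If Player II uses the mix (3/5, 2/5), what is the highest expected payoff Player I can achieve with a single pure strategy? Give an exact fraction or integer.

s1: (4)·(3/5) + (3)·(2/5) = 18/5.
s2: (9)·(3/5) + (1)·(2/5) = 29/5.
s3: (5)·(3/5) + (4)·(2/5) = 23/5.
The best pure response is s2 with expected payoff 29/5.

29/5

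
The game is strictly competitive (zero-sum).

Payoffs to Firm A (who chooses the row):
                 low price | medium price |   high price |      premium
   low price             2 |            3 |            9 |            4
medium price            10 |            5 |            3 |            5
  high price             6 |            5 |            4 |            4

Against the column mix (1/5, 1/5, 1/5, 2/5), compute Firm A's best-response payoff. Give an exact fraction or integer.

28/5

low price: (2)·(1/5) + (3)·(1/5) + (9)·(1/5) + (4)·(2/5) = 22/5.
medium price: (10)·(1/5) + (5)·(1/5) + (3)·(1/5) + (5)·(2/5) = 28/5.
high price: (6)·(1/5) + (5)·(1/5) + (4)·(1/5) + (4)·(2/5) = 23/5.
The best pure response is medium price with expected payoff 28/5.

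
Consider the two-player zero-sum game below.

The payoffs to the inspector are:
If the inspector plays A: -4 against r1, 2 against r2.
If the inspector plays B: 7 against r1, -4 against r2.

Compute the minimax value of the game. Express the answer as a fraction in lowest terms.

Row minima are -4 and -4, so the inspector's maximin is -4; column maxima are 7 and 2, so the inspectee's minimax is 2. These differ, so the equilibrium is in mixed strategies.
Let the inspector play A with probability p. The inspectee is indifferent when −4p + 7(1−p) = 2p − 4(1−p), giving p = 11/17.
Let the inspectee play r1 with probability q. The inspector is indifferent when −4q + 2(1−q) = 7q − 4(1−q), giving q = 6/17.
The value is -4·(6/17) + (2)·(11/17) = -2/17.

-2/17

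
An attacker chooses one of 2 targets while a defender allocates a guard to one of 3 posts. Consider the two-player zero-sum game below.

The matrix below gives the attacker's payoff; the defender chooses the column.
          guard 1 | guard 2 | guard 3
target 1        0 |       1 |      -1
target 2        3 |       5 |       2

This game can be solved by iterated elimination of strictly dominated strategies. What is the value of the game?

2

Column guard 2 is strictly dominated by guard 1 for the defender (0<1, 3<5); eliminate guard 2.
Row target 1 is strictly dominated by row target 2 (3>0, 2>-1); eliminate target 1.
Column guard 1 is strictly dominated by guard 3 for the defender (2<3); eliminate guard 1.
Only (target 2, guard 3) remains, with payoff 2.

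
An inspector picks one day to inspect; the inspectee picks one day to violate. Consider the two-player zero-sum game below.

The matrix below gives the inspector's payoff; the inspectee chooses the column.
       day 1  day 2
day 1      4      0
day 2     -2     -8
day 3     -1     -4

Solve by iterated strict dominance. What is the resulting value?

0

Column day 1 is strictly dominated by day 2 for the inspectee (0<4, -8<-2, -4<-1); eliminate day 1.
Row day 3 is strictly dominated by row day 1 (0>-4); eliminate day 3.
Row day 2 is strictly dominated by row day 1 (0>-8); eliminate day 2.
Only (day 1, day 2) remains, with payoff 0.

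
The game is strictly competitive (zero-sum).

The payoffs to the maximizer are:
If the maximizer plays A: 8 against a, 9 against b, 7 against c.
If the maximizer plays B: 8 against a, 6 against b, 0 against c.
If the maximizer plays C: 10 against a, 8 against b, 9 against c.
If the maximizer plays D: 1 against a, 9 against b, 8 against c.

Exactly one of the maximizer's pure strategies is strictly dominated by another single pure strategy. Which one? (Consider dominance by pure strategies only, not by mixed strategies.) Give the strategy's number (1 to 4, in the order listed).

Compare B with C: 10 > 8, 8 > 6, 9 > 0.
So C strictly dominates B for the maximizer; B is strictly dominated.

2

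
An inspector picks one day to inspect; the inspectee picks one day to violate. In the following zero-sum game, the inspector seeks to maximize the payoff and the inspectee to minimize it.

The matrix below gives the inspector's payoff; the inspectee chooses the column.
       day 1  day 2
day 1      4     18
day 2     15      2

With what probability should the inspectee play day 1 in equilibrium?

Row minima are 4 and 2, so the inspector's maximin is 4; column maxima are 15 and 18, so the inspectee's minimax is 15. These differ, so the equilibrium is in mixed strategies.
Let the inspectee play day 1 with probability q. The inspector is indifferent when 4q + 18(1−q) = 15q + 2(1−q), giving q = 16/27.

16/27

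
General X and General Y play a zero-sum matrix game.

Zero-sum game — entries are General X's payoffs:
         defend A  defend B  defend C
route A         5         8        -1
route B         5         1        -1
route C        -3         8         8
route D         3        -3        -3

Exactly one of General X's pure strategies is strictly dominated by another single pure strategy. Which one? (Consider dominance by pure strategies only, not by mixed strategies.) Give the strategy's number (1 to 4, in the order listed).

4

Compare route D with route A: 5 > 3, 8 > -3, -1 > -3.
So route A strictly dominates route D for General X; route D is strictly dominated.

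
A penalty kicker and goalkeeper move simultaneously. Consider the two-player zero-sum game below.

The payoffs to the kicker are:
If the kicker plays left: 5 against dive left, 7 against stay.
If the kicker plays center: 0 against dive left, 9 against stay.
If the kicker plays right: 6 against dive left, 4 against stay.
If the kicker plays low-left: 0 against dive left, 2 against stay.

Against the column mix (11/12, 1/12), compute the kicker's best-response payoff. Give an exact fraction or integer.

left: (5)·(11/12) + (7)·(1/12) = 31/6.
center: (0)·(11/12) + (9)·(1/12) = 3/4.
right: (6)·(11/12) + (4)·(1/12) = 35/6.
low-left: (0)·(11/12) + (2)·(1/12) = 1/6.
The best pure response is right with expected payoff 35/6.

35/6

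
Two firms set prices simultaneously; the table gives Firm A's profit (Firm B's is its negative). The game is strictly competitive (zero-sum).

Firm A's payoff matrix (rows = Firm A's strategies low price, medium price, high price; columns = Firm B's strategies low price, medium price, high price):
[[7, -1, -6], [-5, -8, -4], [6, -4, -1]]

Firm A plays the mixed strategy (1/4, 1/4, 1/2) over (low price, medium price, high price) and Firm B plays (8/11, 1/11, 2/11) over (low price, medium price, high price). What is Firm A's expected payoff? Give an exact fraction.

Against (8/11, 1/11, 2/11), each row's expected payoff is low price: 43/11; medium price: -56/11; high price: 42/11.
Taking the (1/4, 1/4, 1/2)-weighted average: (1/4)·(43/11) + (1/4)·(-56/11) + (1/2)·(42/11) = 71/44.

71/44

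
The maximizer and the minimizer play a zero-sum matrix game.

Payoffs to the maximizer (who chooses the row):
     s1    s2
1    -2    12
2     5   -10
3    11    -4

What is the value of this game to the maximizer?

Row 2 is strictly dominated by row 3, so the maximizer never plays it.
The remaining 2×2 game on (1, 3) × (s1, s2) has no saddle point. Let the maximizer play 1 with probability p; indifference gives −2p + 11(1−p) = 12p − 4(1−p), so p = 15/29.
Similarly the minimizer's optimal q on s1 is 16/29, and the value is -2·(16/29) + (12)·(13/29) = 124/29.

124/29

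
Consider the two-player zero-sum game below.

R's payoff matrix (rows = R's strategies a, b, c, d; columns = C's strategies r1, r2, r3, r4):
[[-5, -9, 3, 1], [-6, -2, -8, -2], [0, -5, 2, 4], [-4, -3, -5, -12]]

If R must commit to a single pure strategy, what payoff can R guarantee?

-5

The worst-case payoff for each row is a: -9, b: -8, c: -5, d: -12.
The best of these is -5.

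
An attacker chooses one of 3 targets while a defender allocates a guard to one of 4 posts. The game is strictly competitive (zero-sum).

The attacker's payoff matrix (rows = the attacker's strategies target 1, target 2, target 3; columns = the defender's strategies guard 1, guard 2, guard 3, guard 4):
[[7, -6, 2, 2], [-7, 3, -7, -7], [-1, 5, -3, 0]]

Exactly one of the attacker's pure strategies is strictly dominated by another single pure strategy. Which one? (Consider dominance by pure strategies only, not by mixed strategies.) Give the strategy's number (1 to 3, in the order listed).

Compare target 2 with target 3: -1 > -7, 5 > 3, -3 > -7, 0 > -7.
So target 3 strictly dominates target 2 for the attacker; target 2 is strictly dominated.

2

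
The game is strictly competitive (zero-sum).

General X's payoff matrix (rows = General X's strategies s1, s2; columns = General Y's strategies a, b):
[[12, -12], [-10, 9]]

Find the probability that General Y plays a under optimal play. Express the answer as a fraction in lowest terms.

Row minima are -12 and -10, so General X's maximin is -10; column maxima are 12 and 9, so General Y's minimax is 9. These differ, so the equilibrium is in mixed strategies.
Let General Y play a with probability q. General X is indifferent when 12q − 12(1−q) = −10q + 9(1−q), giving q = 21/43.

21/43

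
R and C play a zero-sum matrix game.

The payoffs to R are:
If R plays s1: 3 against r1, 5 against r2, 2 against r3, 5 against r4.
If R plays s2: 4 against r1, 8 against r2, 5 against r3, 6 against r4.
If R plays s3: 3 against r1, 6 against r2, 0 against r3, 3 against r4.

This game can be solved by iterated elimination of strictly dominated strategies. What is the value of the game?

4

Column r2 is strictly dominated by r1 for C (3<5, 4<8, 3<6); eliminate r2.
Column r4 is strictly dominated by r3 for C (2<5, 5<6, 0<3); eliminate r4.
Row s1 is strictly dominated by row s2 (4>3, 5>2); eliminate s1.
Row s3 is strictly dominated by row s2 (4>3, 5>0); eliminate s3.
Column r3 is strictly dominated by r1 for C (4<5); eliminate r3.
Only (s2, r1) remains, with payoff 4.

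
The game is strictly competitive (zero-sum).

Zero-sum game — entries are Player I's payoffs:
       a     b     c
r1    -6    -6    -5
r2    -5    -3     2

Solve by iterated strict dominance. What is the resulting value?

Row r1 is strictly dominated by row r2 (-5>-6, -3>-6, 2>-5); eliminate r1.
Column c is strictly dominated by a for Player II (-5<2); eliminate c.
Column b is strictly dominated by a for Player II (-5<-3); eliminate b.
Only (r2, a) remains, with payoff -5.

-5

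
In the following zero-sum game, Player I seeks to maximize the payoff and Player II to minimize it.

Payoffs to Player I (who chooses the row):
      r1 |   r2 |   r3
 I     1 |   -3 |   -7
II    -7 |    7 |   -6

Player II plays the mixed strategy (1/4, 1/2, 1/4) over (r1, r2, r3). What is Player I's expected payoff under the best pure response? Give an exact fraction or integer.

1/4

I: (1)·(1/4) + (-3)·(1/2) + (-7)·(1/4) = -3.
II: (-7)·(1/4) + (7)·(1/2) + (-6)·(1/4) = 1/4.
The best pure response is II with expected payoff 1/4.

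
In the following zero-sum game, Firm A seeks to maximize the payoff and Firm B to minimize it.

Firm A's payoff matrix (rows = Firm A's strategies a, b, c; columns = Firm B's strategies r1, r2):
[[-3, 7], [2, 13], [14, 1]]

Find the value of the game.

15/2

Row a is strictly dominated by row b, so Firm A never plays it.
The remaining 2×2 game on (b, c) × (r1, r2) has no saddle point. Let Firm A play b with probability p; indifference gives 2p + 14(1−p) = 13p + (1−p), so p = 13/24.
Similarly Firm B's optimal q on r1 is 1/2, and the value is 2·(1/2) + (13)·(1/2) = 15/2.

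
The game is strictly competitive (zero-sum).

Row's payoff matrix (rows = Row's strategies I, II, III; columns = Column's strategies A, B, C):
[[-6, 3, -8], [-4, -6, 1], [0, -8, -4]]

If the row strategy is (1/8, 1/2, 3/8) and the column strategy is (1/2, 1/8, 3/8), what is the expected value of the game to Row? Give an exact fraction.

Against (1/2, 1/8, 3/8), each row's expected payoff is I: -45/8; II: -19/8; III: -5/2.
Taking the (1/8, 1/2, 3/8)-weighted average: (1/8)·(-45/8) + (1/2)·(-19/8) + (3/8)·(-5/2) = -181/64.

-181/64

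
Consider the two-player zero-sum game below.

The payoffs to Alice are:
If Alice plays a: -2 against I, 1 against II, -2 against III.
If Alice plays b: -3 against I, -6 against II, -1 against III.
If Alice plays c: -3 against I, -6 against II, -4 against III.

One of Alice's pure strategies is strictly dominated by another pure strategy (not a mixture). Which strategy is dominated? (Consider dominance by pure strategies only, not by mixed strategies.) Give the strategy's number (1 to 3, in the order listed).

3

Compare c with a: -2 > -3, 1 > -6, -2 > -4.
So a strictly dominates c for Alice; c is strictly dominated.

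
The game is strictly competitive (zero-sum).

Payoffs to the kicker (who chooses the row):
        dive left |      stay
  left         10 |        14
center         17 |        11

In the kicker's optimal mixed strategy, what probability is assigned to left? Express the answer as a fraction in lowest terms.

Row minima are 10 and 11, so the kicker's maximin is 11; column maxima are 17 and 14, so the goalkeeper's minimax is 14. These differ, so the equilibrium is in mixed strategies.
Let the kicker play left with probability p. The goalkeeper is indifferent when 10p + 17(1−p) = 14p + 11(1−p), giving p = 3/5.

3/5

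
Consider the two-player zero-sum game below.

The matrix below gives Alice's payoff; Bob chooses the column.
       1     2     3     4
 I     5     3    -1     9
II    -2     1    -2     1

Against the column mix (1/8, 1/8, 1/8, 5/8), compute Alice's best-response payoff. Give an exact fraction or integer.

13/2

I: (5)·(1/8) + (3)·(1/8) + (-1)·(1/8) + (9)·(5/8) = 13/2.
II: (-2)·(1/8) + (1)·(1/8) + (-2)·(1/8) + (1)·(5/8) = 1/4.
The best pure response is I with expected payoff 13/2.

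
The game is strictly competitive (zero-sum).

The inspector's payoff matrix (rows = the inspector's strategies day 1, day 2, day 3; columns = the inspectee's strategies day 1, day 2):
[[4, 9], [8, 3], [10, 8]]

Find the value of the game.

Row day 2 is strictly dominated by row day 3, so the inspector never plays it.
The remaining 2×2 game on (day 1, day 3) × (day 1, day 2) has no saddle point. Let the inspector play day 1 with probability p; indifference gives 4p + 10(1−p) = 9p + 8(1−p), so p = 2/7.
Similarly the inspectee's optimal q on day 1 is 1/7, and the value is 4·(1/7) + (9)·(6/7) = 58/7.

58/7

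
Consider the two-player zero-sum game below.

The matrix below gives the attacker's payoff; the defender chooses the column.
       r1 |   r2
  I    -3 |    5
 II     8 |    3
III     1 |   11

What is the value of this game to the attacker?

Row I is strictly dominated by row III, so the attacker never plays it.
The remaining 2×2 game on (II, III) × (r1, r2) has no saddle point. Let the attacker play II with probability p; indifference gives 8p + (1−p) = 3p + 11(1−p), so p = 2/3.
Similarly the defender's optimal q on r1 is 8/15, and the value is 8·(8/15) + (3)·(7/15) = 17/3.

17/3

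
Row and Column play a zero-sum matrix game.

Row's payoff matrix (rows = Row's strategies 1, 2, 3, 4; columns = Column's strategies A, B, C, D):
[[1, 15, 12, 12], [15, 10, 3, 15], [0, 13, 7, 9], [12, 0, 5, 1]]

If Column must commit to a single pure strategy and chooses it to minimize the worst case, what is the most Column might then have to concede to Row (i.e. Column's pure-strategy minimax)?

12

The worst case (largest entry) in each column is A: 15, B: 15, C: 12, D: 15.
The best (smallest) of these is 12.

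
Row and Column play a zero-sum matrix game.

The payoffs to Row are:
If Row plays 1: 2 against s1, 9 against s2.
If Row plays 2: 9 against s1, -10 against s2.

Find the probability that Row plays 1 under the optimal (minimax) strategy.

Row minima are 2 and -10, so Row's maximin is 2; column maxima are 9 and 9, so Column's minimax is 9. These differ, so the equilibrium is in mixed strategies.
Let Row play 1 with probability p. Column is indifferent when 2p + 9(1−p) = 9p − 10(1−p), giving p = 19/26.

19/26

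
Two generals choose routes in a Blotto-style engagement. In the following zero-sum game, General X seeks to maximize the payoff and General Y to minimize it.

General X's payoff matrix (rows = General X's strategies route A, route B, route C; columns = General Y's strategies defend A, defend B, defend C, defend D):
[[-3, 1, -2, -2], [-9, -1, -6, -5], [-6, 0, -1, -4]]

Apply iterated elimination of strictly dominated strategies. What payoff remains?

-3

Row route B is strictly dominated by row route A (-3>-9, 1>-1, -2>-6, -2>-5); eliminate route B.
Column defend D is strictly dominated by defend A for General Y (-3<-2, -6<-4); eliminate defend D.
Column defend B is strictly dominated by defend A for General Y (-3<1, -6<0); eliminate defend B.
Column defend C is strictly dominated by defend A for General Y (-3<-2, -6<-1); eliminate defend C.
Row route C is strictly dominated by row route A (-3>-6); eliminate route C.
Only (route A, defend A) remains, with payoff -3.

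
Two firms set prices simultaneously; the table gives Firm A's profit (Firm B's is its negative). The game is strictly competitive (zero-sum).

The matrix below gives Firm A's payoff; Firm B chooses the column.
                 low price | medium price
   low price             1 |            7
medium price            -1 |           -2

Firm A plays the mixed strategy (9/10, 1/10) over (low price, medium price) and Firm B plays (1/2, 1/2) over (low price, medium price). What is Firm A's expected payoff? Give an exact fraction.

Against (1/2, 1/2), each row's expected payoff is low price: 4; medium price: -3/2.
Taking the (9/10, 1/10)-weighted average: (9/10)·(4) + (1/10)·(-3/2) = 69/20.

69/20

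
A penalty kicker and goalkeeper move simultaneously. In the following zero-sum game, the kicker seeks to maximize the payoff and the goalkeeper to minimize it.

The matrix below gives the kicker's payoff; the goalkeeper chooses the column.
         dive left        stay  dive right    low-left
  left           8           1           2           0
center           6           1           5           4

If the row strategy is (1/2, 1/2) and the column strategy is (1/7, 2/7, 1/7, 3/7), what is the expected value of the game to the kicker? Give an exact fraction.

37/14

Against (1/7, 2/7, 1/7, 3/7), each row's expected payoff is left: 12/7; center: 25/7.
Taking the (1/2, 1/2)-weighted average: (1/2)·(12/7) + (1/2)·(25/7) = 37/14.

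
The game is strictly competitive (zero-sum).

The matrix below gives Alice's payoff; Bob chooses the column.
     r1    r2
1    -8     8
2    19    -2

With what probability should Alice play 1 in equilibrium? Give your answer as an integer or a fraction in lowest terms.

Row minima are -8 and -2, so Alice's maximin is -2; column maxima are 19 and 8, so Bob's minimax is 8. These differ, so the equilibrium is in mixed strategies.
Let Alice play 1 with probability p. Bob is indifferent when −8p + 19(1−p) = 8p − 2(1−p), giving p = 21/37.

21/37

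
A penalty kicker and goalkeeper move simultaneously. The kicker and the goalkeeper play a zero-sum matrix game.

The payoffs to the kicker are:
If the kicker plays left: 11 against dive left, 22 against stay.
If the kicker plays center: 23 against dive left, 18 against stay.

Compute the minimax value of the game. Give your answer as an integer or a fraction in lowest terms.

77/4

Row minima are 11 and 18, so the kicker's maximin is 18; column maxima are 23 and 22, so the goalkeeper's minimax is 22. These differ, so the equilibrium is in mixed strategies.
Let the kicker play left with probability p. The goalkeeper is indifferent when 11p + 23(1−p) = 22p + 18(1−p), giving p = 5/16.
Let the goalkeeper play dive left with probability q. The kicker is indifferent when 11q + 22(1−q) = 23q + 18(1−q), giving q = 1/4.
The value is 11·(1/4) + (22)·(3/4) = 77/4.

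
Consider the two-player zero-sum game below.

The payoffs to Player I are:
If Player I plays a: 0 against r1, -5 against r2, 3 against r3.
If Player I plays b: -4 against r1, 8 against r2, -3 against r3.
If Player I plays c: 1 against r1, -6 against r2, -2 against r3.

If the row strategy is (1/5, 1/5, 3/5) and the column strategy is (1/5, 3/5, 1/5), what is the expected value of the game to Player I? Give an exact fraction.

Against (1/5, 3/5, 1/5), each row's expected payoff is a: -12/5; b: 17/5; c: -19/5.
Taking the (1/5, 1/5, 3/5)-weighted average: (1/5)·(-12/5) + (1/5)·(17/5) + (3/5)·(-19/5) = -52/25.

-52/25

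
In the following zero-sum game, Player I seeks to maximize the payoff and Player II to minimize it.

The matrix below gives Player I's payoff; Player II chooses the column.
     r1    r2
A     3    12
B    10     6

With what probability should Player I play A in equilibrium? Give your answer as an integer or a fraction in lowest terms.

4/13

Row minima are 3 and 6, so Player I's maximin is 6; column maxima are 10 and 12, so Player II's minimax is 10. These differ, so the equilibrium is in mixed strategies.
Let Player I play A with probability p. Player II is indifferent when 3p + 10(1−p) = 12p + 6(1−p), giving p = 4/13.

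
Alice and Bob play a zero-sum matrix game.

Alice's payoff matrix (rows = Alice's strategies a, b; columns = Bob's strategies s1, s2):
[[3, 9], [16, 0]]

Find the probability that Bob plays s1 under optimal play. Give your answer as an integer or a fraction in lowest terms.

9/22

Row minima are 3 and 0, so Alice's maximin is 3; column maxima are 16 and 9, so Bob's minimax is 9. These differ, so the equilibrium is in mixed strategies.
Let Bob play s1 with probability q. Alice is indifferent when 3q + 9(1−q) = 16q, giving q = 9/22.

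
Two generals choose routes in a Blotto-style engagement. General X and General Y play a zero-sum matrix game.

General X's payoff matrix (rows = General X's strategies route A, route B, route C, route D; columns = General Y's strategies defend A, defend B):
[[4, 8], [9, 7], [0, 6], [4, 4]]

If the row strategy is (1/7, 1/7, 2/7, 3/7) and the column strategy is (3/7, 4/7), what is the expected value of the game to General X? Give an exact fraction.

Against (3/7, 4/7), each row's expected payoff is route A: 44/7; route B: 55/7; route C: 24/7; route D: 4.
Taking the (1/7, 1/7, 2/7, 3/7)-weighted average: (1/7)·(44/7) + (1/7)·(55/7) + (2/7)·(24/7) + (3/7)·(4) = 33/7.

33/7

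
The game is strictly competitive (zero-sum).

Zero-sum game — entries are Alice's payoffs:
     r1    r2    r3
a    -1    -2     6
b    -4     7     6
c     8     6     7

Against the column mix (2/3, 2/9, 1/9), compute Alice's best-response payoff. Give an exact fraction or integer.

67/9

a: (-1)·(2/3) + (-2)·(2/9) + (6)·(1/9) = -4/9.
b: (-4)·(2/3) + (7)·(2/9) + (6)·(1/9) = -4/9.
c: (8)·(2/3) + (6)·(2/9) + (7)·(1/9) = 67/9.
The best pure response is c with expected payoff 67/9.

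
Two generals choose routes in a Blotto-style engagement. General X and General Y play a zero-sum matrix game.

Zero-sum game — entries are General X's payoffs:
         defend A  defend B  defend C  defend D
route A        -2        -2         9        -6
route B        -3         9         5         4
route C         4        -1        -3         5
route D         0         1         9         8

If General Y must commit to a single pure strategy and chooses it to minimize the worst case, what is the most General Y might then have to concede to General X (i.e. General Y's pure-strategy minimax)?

The worst case (largest entry) in each column is defend A: 4, defend B: 9, defend C: 9, defend D: 8.
The best (smallest) of these is 4.

4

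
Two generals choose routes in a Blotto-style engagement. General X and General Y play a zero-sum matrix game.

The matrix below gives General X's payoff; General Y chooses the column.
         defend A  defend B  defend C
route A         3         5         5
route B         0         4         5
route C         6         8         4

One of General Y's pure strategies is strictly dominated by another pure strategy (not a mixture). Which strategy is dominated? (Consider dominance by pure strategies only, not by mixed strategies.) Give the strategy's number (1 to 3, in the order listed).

General Y prefers columns that give General X less. Compare defend B with defend A: 3 < 5, 0 < 4, 6 < 8.
So defend A strictly dominates defend B for General Y; defend B is strictly dominated.

2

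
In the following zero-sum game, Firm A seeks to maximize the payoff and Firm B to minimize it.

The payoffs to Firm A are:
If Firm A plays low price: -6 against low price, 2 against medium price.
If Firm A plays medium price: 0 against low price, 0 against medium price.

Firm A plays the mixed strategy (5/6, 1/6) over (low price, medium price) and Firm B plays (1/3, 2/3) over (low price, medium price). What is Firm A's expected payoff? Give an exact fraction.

-5/9

Against (1/3, 2/3), each row's expected payoff is low price: -2/3; medium price: 0.
Taking the (5/6, 1/6)-weighted average: (5/6)·(-2/3) + (1/6)·(0) = -5/9.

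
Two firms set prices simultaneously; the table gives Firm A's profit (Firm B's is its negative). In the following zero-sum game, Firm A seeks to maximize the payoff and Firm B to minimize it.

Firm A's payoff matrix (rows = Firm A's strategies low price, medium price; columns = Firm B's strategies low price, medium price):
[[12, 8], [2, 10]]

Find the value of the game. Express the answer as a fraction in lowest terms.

Row minima are 8 and 2, so Firm A's maximin is 8; column maxima are 12 and 10, so Firm B's minimax is 10. These differ, so the equilibrium is in mixed strategies.
Let Firm A play low price with probability p. Firm B is indifferent when 12p + 2(1−p) = 8p + 10(1−p), giving p = 2/3.
Let Firm B play low price with probability q. Firm A is indifferent when 12q + 8(1−q) = 2q + 10(1−q), giving q = 1/6.
The value is 12·(1/6) + (8)·(5/6) = 26/3.

26/3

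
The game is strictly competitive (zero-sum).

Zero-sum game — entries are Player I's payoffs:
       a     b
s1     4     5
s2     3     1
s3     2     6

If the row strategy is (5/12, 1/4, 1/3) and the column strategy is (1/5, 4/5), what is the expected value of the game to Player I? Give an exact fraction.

Against (1/5, 4/5), each row's expected payoff is s1: 24/5; s2: 7/5; s3: 26/5.
Taking the (5/12, 1/4, 1/3)-weighted average: (5/12)·(24/5) + (1/4)·(7/5) + (1/3)·(26/5) = 49/12.

49/12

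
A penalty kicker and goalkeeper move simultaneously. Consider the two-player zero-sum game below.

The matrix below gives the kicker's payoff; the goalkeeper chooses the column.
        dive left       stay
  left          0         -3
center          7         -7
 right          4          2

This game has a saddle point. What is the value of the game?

Row minima: -3, -7, 2 → the kicker's maximin is 2.
Column maxima: 7, 2 → the goalkeeper's minimax is 2.
They coincide at (right, stay), so the value is 2.

2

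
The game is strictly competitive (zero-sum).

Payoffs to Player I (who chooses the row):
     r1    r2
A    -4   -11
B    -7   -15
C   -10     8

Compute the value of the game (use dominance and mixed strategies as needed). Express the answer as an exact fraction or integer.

Row B is strictly dominated by row A, so Player I never plays it.
The remaining 2×2 game on (A, C) × (r1, r2) has no saddle point. Let Player I play A with probability p; indifference gives −4p − 10(1−p) = −11p + 8(1−p), so p = 18/25.
Similarly Player II's optimal q on r1 is 19/25, and the value is -4·(19/25) + (-11)·(6/25) = -142/25.

-142/25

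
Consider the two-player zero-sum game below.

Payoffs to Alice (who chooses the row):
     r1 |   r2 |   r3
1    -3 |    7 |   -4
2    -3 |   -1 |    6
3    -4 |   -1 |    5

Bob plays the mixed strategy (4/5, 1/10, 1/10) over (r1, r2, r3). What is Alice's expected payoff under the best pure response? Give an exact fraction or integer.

-19/10

1: (-3)·(4/5) + (7)·(1/10) + (-4)·(1/10) = -21/10.
2: (-3)·(4/5) + (-1)·(1/10) + (6)·(1/10) = -19/10.
3: (-4)·(4/5) + (-1)·(1/10) + (5)·(1/10) = -14/5.
The best pure response is 2 with expected payoff -19/10.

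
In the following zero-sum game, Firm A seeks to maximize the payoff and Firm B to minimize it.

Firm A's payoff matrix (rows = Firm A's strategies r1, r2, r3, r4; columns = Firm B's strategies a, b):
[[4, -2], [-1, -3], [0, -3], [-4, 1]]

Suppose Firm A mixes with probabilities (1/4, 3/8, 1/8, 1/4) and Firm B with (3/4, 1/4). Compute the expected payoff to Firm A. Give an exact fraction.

Against (3/4, 1/4), each row's expected payoff is r1: 5/2; r2: -3/2; r3: -3/4; r4: -11/4.
Taking the (1/4, 3/8, 1/8, 1/4)-weighted average: (1/4)·(5/2) + (3/8)·(-3/2) + (1/8)·(-3/4) + (1/4)·(-11/4) = -23/32.

-23/32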